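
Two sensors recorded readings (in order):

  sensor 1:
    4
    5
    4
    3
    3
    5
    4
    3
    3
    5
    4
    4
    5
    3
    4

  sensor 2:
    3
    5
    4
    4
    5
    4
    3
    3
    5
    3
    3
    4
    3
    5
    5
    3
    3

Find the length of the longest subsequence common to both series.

11

Match 4 (sensor 1 #1, sensor 2 #4), then 5 (sensor 1 #2, sensor 2 #5), then 4 (sensor 1 #3, sensor 2 #6), then 3 (sensor 1 #4, sensor 2 #7), then 3 (sensor 1 #5, sensor 2 #8), then 5 (sensor 1 #6, sensor 2 #9), then 4 (sensor 1 #7, sensor 2 #12), then 3 (sensor 1 #9, sensor 2 #13), then 5 (sensor 1 #10, sensor 2 #14), then 5 (sensor 1 #13, sensor 2 #15), then 3 (sensor 1 #14, sensor 2 #17) — 11 values in the same relative order in both. Since dp[15][17] = 11, nothing longer is possible.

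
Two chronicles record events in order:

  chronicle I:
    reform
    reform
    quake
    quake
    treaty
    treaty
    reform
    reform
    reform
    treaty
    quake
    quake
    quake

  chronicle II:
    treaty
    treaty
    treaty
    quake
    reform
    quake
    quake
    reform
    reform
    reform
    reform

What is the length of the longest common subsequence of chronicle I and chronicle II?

Match reform at chronicle I[2]=chronicle II[5]; then quake at chronicle I[3]=chronicle II[6]; then quake at chronicle I[4]=chronicle II[7]; then reform at chronicle I[7]=chronicle II[9]; then reform at chronicle I[8]=chronicle II[10]; then reform at chronicle I[9]=chronicle II[11] — 6 events in the same relative order in both. The LCS DP gives dp[13][11] = 6, so this is optimal.

6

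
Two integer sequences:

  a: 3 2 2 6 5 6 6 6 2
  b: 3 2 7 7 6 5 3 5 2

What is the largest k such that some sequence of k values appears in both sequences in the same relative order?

5

One common subsequence of length 5: 3 (a #1, b #1), 2 (a #2, b #2), 6 (a #4, b #5), 5 (a #5, b #8), 2 (a #9, b #9). The LCS DP gives dp[9][9] = 5, so this is optimal.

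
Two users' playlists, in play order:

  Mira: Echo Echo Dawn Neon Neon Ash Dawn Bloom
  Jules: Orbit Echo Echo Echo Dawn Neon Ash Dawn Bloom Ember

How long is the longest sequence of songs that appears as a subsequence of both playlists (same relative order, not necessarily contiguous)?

7

Match Echo (Mira #1, Jules #3), Echo (Mira #2, Jules #4), Dawn (Mira #3, Jules #5), Neon (Mira #5, Jules #6), Ash (Mira #6, Jules #7), Dawn (Mira #7, Jules #8), Bloom (Mira #8, Jules #9) — 7 songs in the same relative order in both. The LCS DP gives dp[8][10] = 7, so this is optimal.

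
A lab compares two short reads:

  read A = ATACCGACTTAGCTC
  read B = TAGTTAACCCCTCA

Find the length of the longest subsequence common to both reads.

One common subsequence of length 9: A (read A #1, read B #2); then T (read A #2, read B #5); then A (read A #3, read B #7); then C (read A #4, read B #8); then C (read A #5, read B #9); then C (read A #8, read B #10); then C (read A #13, read B #11); then T (read A #14, read B #12); then C (read A #15, read B #13). Since dp[15][14] = 9, nothing longer is possible.

9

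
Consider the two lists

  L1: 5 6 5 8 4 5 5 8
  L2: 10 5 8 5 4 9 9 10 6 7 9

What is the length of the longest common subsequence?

3

Match 5 at L1[1]=L2[2]; then 5 at L1[3]=L2[4]; then 4 at L1[5]=L2[5] — 3 values in the same relative order in both. Since dp[8][11] = 3, nothing longer is possible.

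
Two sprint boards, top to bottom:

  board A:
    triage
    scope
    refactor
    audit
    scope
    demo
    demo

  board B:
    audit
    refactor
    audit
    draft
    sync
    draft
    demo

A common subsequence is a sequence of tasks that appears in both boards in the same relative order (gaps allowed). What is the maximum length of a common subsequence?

Taking refactor [3,2] → audit [4,3] → demo [7,7] gives a common subsequence of length 3. dp[7][7] = 3 confirms this is the maximum.

3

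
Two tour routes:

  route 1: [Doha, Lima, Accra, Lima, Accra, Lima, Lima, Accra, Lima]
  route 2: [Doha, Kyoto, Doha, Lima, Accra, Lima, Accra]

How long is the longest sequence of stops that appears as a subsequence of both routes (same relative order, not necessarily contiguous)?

5

One common subsequence of length 5: Doha at route 1[1]=route 2[3] → Lima at route 1[4]=route 2[4] → Accra at route 1[5]=route 2[5] → Lima at route 1[7]=route 2[6] → Accra at route 1[8]=route 2[7], and the DP table's final entry dp[9][7] is also 5, so no common subsequence is longer.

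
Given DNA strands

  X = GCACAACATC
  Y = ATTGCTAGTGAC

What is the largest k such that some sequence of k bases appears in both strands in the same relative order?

Pick G (X #1, Y #4); then C (X #2, Y #5); then A (X #3, Y #7); then A (X #8, Y #11); then C (X #10, Y #12); all 5 bases appear in both, in order. The LCS DP gives dp[10][12] = 5, so this is optimal.

5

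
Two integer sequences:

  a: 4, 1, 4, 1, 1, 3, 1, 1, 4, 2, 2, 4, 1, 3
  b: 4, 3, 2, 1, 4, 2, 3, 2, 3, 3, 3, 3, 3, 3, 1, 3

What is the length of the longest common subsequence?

8

Taking 4 at a[3]=b[1] → 3 at a[6]=b[2] → 1 at a[8]=b[4] → 4 at a[9]=b[5] → 2 at a[10]=b[6] → 2 at a[11]=b[8] → 1 at a[13]=b[15] → 3 at a[14]=b[16] gives a common subsequence of length 8. The LCS DP gives dp[14][16] = 8, so this is optimal.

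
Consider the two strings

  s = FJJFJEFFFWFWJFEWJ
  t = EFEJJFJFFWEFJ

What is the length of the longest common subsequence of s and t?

10

One common subsequence of length 10: F (s #1, t #2); then J (s #2, t #4); then J (s #3, t #5); then F (s #4, t #6); then J (s #5, t #7); then F (s #8, t #8); then F (s #9, t #9); then W (s #10, t #10); then F (s #14, t #12); then J (s #17, t #13). The LCS DP gives dp[17][13] = 10, so this is optimal.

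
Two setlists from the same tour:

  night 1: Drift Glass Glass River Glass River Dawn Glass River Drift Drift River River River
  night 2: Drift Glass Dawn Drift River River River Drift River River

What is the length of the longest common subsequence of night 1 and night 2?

Match Drift [1,1], Glass [2,2], River [4,5], River [6,6], River [9,7], Drift [11,8], River [13,9], River [14,10] — 8 songs in the same relative order in both. dp[14][10] = 8 confirms this is the maximum.

8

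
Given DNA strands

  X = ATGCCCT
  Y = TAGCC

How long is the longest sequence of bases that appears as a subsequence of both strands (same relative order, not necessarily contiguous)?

Taking A [1,2], then G [3,3], then C [5,4], then C [6,5] gives a common subsequence of length 4. dp[7][5] = 4 confirms this is the maximum.

4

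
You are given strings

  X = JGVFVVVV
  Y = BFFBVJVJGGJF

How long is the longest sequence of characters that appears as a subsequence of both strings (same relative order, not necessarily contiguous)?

Match J [1,8], G [2,10], F [4,12] — 3 characters in the same relative order in both. The LCS DP gives dp[8][12] = 3, so this is optimal.

3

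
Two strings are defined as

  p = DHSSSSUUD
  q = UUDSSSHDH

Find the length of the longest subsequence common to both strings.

5

Let dp[i][j] be the LCS length of the first i characters of p and the first j characters of q. dp[i][j] = dp[i-1][j-1]+1 when the i-th and j-th characters match, else max(dp[i-1][j], dp[i][j-1]).
    ·  U  U  D  S  S  S  H  D  H
 ·  0  0  0  0  0  0  0  0  0  0
 D  0  0  0  1  1  1  1  1  1  1
 H  0  0  0  1  1  1  1  2  2  2
 S  0  0  0  1  2  2  2  2  2  2
 S  0  0  0  1  2  3  3  3  3  3
 S  0  0  0  1  2  3  4  4  4  4
 S  0  0  0  1  2  3  4  4  4  4
 U  0  1  1  1  2  3  4  4  4  4
 U  0  1  2  2  2  3  4  4  4  4
 D  0  1  2  3  3  3  4  4  5  5
dp[9][9] = 5. One LCS (by backtracking along matches): DSSSD.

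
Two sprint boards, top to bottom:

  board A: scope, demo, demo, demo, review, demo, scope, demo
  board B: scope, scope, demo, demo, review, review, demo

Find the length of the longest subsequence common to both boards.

5

Match scope [1,2], demo [2,3], demo [3,4], review [5,6], demo [8,7] — 5 tasks in the same relative order in both, and the DP table's final entry dp[8][7] is also 5, so no common subsequence is longer.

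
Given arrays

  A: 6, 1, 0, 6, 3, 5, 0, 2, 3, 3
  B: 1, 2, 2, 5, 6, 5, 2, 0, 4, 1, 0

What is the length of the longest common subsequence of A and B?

Match 1 [2,1], 6 [4,5], 5 [6,6], 0 [7,11] — 4 values in the same relative order in both. Since dp[10][11] = 4, nothing longer is possible.

4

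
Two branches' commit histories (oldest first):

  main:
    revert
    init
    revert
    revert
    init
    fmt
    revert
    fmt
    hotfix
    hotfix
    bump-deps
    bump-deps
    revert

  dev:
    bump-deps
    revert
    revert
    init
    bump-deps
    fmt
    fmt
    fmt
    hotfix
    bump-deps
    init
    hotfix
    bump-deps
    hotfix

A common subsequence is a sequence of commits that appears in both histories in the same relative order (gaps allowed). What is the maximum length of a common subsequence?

8

Pick revert (main #3, dev #2), then revert (main #4, dev #3), then init (main #5, dev #4), then fmt (main #6, dev #7), then fmt (main #8, dev #8), then hotfix (main #9, dev #9), then hotfix (main #10, dev #12), then bump-deps (main #11, dev #13); all 8 commits appear in both, in order, and the DP table's final entry dp[13][14] is also 8, so no common subsequence is longer.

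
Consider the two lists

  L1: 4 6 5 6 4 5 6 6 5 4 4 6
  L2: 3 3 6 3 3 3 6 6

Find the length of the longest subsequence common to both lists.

Pick 6 at L1[2]=L2[3] → 6 at L1[8]=L2[7] → 6 at L1[12]=L2[8]; all 3 values appear in both, in order. The LCS DP gives dp[12][8] = 3, so this is optimal.

3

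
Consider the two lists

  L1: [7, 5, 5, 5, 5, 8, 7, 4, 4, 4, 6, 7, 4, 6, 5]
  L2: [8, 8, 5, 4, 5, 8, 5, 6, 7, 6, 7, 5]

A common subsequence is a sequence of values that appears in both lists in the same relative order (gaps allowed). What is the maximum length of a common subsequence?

Match 5 at L1[2]=L2[3] → 5 at L1[3]=L2[5] → 5 at L1[4]=L2[7] → 7 at L1[7]=L2[9] → 6 at L1[11]=L2[10] → 7 at L1[12]=L2[11] → 5 at L1[15]=L2[12] — 7 values in the same relative order in both. Since dp[15][12] = 7, nothing longer is possible.

7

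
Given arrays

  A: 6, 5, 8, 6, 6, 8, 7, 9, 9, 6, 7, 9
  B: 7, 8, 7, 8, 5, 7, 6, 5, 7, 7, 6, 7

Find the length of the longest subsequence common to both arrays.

5

Let dp[i][j] be the LCS length of the first i values of A and the first j values of B. dp[i][j] = dp[i-1][j-1]+1 when the i-th and j-th values match, else max(dp[i-1][j], dp[i][j-1]).
    ·  7  8  7  8  5  7  6  5  7  7  6  7
 ·  0  0  0  0  0  0  0  0  0  0  0  0  0
 6  0  0  0  0  0  0  0  1  1  1  1  1  1
 5  0  0  0  0  0  1  1  1  2  2  2  2  2
 8  0  0  1  1  1  1  1  1  2  2  2  2  2
 6  0  0  1  1  1  1  1  2  2  2  2  3  3
 6  0  0  1  1  1  1  1  2  2  2  2  3  3
 8  0  0  1  1  2  2  2  2  2  2  2  3  3
 7  0  1  1  2  2  2  3  3  3  3  3  3  4
 9  0  1  1  2  2  2  3  3  3  3  3  3  4
 9  0  1  1  2  2  2  3  3  3  3  3  3  4
 6  0  1  1  2  2  2  3  4  4  4  4  4  4
 7  0  1  1  2  2  2  3  4  4  5  5  5  5
 9  0  1  1  2  2  2  3  4  4  5  5  5  5
dp[12][12] = 5. One LCS (by backtracking along matches): 6, 5, 7, 6, 7.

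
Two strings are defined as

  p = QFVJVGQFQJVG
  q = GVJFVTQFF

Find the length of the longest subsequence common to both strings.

5

Let dp[i][j] be the LCS length of the first i characters of p and the first j characters of q. dp[i][j] = dp[i-1][j-1]+1 when the i-th and j-th characters match, else max(dp[i-1][j], dp[i][j-1]).
    ·  G  V  J  F  V  T  Q  F  F
 ·  0  0  0  0  0  0  0  0  0  0
 Q  0  0  0  0  0  0  0  1  1  1
 F  0  0  0  0  1  1  1  1  2  2
 V  0  0  1  1  1  2  2  2  2  2
 J  0  0  1  2  2  2  2  2  2  2
 V  0  0  1  2  2  3  3  3  3  3
 G  0  1  1  2  2  3  3  3  3  3
 Q  0  1  1  2  2  3  3  4  4  4
 F  0  1  1  2  3  3  3  4  5  5
 Q  0  1  1  2  3  3  3  4  5  5
 J  0  1  1  2  3  3  3  4  5  5
 V  0  1  2  2  3  4  4  4  5  5
 G  0  1  2  2  3  4  4  4  5  5
dp[12][9] = 5. One LCS (by backtracking along matches): VJVQF.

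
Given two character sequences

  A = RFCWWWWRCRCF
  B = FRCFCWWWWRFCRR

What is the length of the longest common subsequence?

10

Match R (A #1, B #2); then F (A #2, B #4); then C (A #3, B #5); then W (A #4, B #6); then W (A #5, B #7); then W (A #6, B #8); then W (A #7, B #9); then R (A #8, B #10); then C (A #9, B #12); then R (A #10, B #14) — 10 characters in the same relative order in both. Since dp[12][14] = 10, nothing longer is possible.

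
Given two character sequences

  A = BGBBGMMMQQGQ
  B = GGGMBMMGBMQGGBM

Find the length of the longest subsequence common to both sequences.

7

Match G [2,3]; then B [4,5]; then M [6,6]; then M [7,7]; then M [8,10]; then Q [9,11]; then G [11,13] — 7 characters in the same relative order in both. The LCS DP gives dp[12][15] = 7, so this is optimal.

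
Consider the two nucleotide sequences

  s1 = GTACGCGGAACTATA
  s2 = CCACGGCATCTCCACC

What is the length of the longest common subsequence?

Pick A at s1[3]=s2[3], C at s1[4]=s2[4], G at s1[5]=s2[6], C at s1[6]=s2[7], A at s1[9]=s2[8], C at s1[11]=s2[10], T at s1[12]=s2[11], A at s1[13]=s2[14]; all 8 bases appear in both, in order, and the DP table's final entry dp[15][16] is also 8, so no common subsequence is longer.

8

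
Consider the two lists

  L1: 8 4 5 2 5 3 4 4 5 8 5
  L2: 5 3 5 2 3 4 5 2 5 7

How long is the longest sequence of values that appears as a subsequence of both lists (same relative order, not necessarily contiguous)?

Let dp[i][j] be the LCS length of the first i values of L1 and the first j values of L2. dp[i][j] = dp[i-1][j-1]+1 when the i-th and j-th values match, else max(dp[i-1][j], dp[i][j-1]).
    ·  5  3  5  2  3  4  5  2  5  7
 ·  0  0  0  0  0  0  0  0  0  0  0
 8  0  0  0  0  0  0  0  0  0  0  0
 4  0  0  0  0  0  0  1  1  1  1  1
 5  0  1  1  1  1  1  1  2  2  2  2
 2  0  1  1  1  2  2  2  2  3  3  3
 5  0  1  1  2  2  2  2  3  3  4  4
 3  0  1  2  2  2  3  3  3  3  4  4
 4  0  1  2  2  2  3  4  4  4  4  4
 4  0  1  2  2  2  3  4  4  4  4  4
 5  0  1  2  3  3  3  4  5  5  5  5
 8  0  1  2  3  3  3  4  5  5  5  5
 5  0  1  2  3  3  3  4  5  5  6  6
dp[11][10] = 6. One LCS (by backtracking along matches): 5, 2, 3, 4, 5, 5.

6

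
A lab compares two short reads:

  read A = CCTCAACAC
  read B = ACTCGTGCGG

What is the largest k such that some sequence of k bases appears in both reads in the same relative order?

4

Taking C at read A[1]=read B[2], C at read A[2]=read B[4], T at read A[3]=read B[6], C at read A[4]=read B[8] gives a common subsequence of length 4. Since dp[9][10] = 4, nothing longer is possible.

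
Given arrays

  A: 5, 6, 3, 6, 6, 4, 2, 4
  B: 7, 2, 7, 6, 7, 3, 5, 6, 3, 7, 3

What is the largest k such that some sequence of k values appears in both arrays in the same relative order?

3

Let dp[i][j] be the LCS length of the first i values of A and the first j values of B. dp[i][j] = dp[i-1][j-1]+1 when the i-th and j-th values match, else max(dp[i-1][j], dp[i][j-1]).
    ·  7  2  7  6  7  3  5  6  3  7  3
 ·  0  0  0  0  0  0  0  0  0  0  0  0
 5  0  0  0  0  0  0  0  1  1  1  1  1
 6  0  0  0  0  1  1  1  1  2  2  2  2
 3  0  0  0  0  1  1  2  2  2  3  3  3
 6  0  0  0  0  1  1  2  2  3  3  3  3
 6  0  0  0  0  1  1  2  2  3  3  3  3
 4  0  0  0  0  1  1  2  2  3  3  3  3
 2  0  0  1  1  1  1  2  2  3  3  3  3
 4  0  0  1  1  1  1  2  2  3  3  3  3
dp[8][11] = 3. One LCS (by backtracking along matches): 5, 6, 3.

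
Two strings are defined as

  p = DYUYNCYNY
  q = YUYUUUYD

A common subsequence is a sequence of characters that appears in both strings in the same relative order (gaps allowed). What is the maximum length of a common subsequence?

4

Taking Y at p[2]=q[1]; then U at p[3]=q[2]; then Y at p[4]=q[3]; then Y at p[7]=q[7] gives a common subsequence of length 4, and the DP table's final entry dp[9][8] is also 4, so no common subsequence is longer.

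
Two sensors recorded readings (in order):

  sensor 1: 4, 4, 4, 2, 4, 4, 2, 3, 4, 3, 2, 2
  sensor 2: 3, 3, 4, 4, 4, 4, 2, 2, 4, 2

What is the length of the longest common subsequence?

Let dp[i][j] be the LCS length of the first i values of sensor 1 and the first j values of sensor 2. dp[i][j] = dp[i-1][j-1]+1 when the i-th and j-th values match, else max(dp[i-1][j], dp[i][j-1]).
    ·  3  3  4  4  4  4  2  2  4  2
 ·  0  0  0  0  0  0  0  0  0  0  0
 4  0  0  0  1  1  1  1  1  1  1  1
 4  0  0  0  1  2  2  2  2  2  2  2
 4  0  0  0  1  2  3  3  3  3  3  3
 2  0  0  0  1  2  3  3  4  4  4  4
 4  0  0  0  1  2  3  4  4  4  5  5
 4  0  0  0  1  2  3  4  4  4  5  5
 2  0  0  0  1  2  3  4  5  5  5  6
 3  0  1  1  1  2  3  4  5  5  5  6
 4  0  1  1  2  2  3  4  5  5  6  6
 3  0  1  2  2  2  3  4  5  5  6  6
 2  0  1  2  2  2  3  4  5  6  6  7
 2  0  1  2  2  2  3  4  5  6  6  7
dp[12][10] = 7. One LCS (by backtracking along matches): 4, 4, 4, 2, 2, 4, 2.

7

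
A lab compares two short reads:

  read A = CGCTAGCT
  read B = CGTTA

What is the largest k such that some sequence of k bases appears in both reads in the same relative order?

Match C (read A #1, read B #1), then G (read A #2, read B #2), then T (read A #4, read B #4), then A (read A #5, read B #5) — 4 bases in the same relative order in both. The LCS DP gives dp[8][5] = 4, so this is optimal.

4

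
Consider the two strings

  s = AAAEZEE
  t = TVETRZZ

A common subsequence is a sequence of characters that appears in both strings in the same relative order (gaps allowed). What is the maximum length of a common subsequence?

2

Pick E [4,3], Z [5,7]; all 2 characters appear in both, in order. The LCS DP gives dp[7][7] = 2, so this is optimal.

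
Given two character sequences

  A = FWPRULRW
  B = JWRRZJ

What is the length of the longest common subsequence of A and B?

Let dp[i][j] be the LCS length of the first i characters of A and the first j characters of B. dp[i][j] = dp[i-1][j-1]+1 when the i-th and j-th characters match, else max(dp[i-1][j], dp[i][j-1]).
    ·  J  W  R  R  Z  J
 ·  0  0  0  0  0  0  0
 F  0  0  0  0  0  0  0
 W  0  0  1  1  1  1  1
 P  0  0  1  1  1  1  1
 R  0  0  1  2  2  2  2
 U  0  0  1  2  2  2  2
 L  0  0  1  2  2  2  2
 R  0  0  1  2  3  3  3
 W  0  0  1  2  3  3  3
dp[8][6] = 3. One LCS (by backtracking along matches): WRR.

3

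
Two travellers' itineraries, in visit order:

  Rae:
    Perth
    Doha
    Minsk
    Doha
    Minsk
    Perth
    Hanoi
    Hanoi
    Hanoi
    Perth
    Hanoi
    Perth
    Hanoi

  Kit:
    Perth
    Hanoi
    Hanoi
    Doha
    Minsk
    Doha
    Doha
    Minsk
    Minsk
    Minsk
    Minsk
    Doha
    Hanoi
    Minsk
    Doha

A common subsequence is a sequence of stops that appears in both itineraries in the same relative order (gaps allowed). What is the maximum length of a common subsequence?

Match Perth at Rae[1]=Kit[1], then Doha at Rae[2]=Kit[4], then Minsk at Rae[3]=Kit[5], then Doha at Rae[4]=Kit[7], then Minsk at Rae[5]=Kit[11], then Hanoi at Rae[7]=Kit[13] — 6 stops in the same relative order in both. Since dp[13][15] = 6, nothing longer is possible.

6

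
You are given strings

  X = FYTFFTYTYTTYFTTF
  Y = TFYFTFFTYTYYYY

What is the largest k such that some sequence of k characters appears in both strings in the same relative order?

Taking F (X #1, Y #2), Y (X #2, Y #3), T (X #3, Y #5), F (X #4, Y #6), F (X #5, Y #7), T (X #6, Y #8), Y (X #7, Y #9), T (X #8, Y #10), Y (X #9, Y #13), Y (X #12, Y #14) gives a common subsequence of length 10, and the DP table's final entry dp[16][14] is also 10, so no common subsequence is longer.

10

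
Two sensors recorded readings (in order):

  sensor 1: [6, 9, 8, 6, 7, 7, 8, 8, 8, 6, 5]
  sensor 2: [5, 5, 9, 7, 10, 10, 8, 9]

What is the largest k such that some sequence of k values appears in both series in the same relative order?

3

Let dp[i][j] be the LCS length of the first i values of sensor 1 and the first j values of sensor 2. dp[i][j] = dp[i-1][j-1]+1 when the i-th and j-th values match, else max(dp[i-1][j], dp[i][j-1]).
    ·  5  5  9  7 10 10  8  9
 ·  0  0  0  0  0  0  0  0  0
 6  0  0  0  0  0  0  0  0  0
 9  0  0  0  1  1  1  1  1  1
 8  0  0  0  1  1  1  1  2  2
 6  0  0  0  1  1  1  1  2  2
 7  0  0  0  1  2  2  2  2  2
 7  0  0  0  1  2  2  2  2  2
 8  0  0  0  1  2  2  2  3  3
 8  0  0  0  1  2  2  2  3  3
 8  0  0  0  1  2  2  2  3  3
 6  0  0  0  1  2  2  2  3  3
 5  0  1  1  1  2  2  2  3  3
dp[11][8] = 3. One LCS (by backtracking along matches): 9, 7, 8.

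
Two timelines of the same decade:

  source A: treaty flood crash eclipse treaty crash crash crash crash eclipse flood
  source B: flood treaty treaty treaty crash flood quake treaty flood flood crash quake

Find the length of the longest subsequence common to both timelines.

One common subsequence of length 4: treaty (source A #1, source B #4) → flood (source A #2, source B #6) → treaty (source A #5, source B #8) → crash (source A #6, source B #11). The LCS DP gives dp[11][12] = 4, so this is optimal.

4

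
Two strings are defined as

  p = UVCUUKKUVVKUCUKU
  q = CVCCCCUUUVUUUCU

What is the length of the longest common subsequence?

Pick V [2,2]; then C [3,6]; then U [4,7]; then U [5,8]; then U [8,9]; then V [9,10]; then U [12,13]; then C [13,14]; then U [16,15]; all 9 characters appear in both, in order. Since dp[16][15] = 9, nothing longer is possible.

9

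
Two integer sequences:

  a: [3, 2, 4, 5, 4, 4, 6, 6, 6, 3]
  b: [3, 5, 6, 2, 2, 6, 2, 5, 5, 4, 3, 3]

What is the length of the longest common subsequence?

Let dp[i][j] be the LCS length of the first i values of a and the first j values of b. dp[i][j] = dp[i-1][j-1]+1 when the i-th and j-th values match, else max(dp[i-1][j], dp[i][j-1]).
    ·  3  5  6  2  2  6  2  5  5  4  3  3
 ·  0  0  0  0  0  0  0  0  0  0  0  0  0
 3  0  1  1  1  1  1  1  1  1  1  1  1  1
 2  0  1  1  1  2  2  2  2  2  2  2  2  2
 4  0  1  1  1  2  2  2  2  2  2  3  3  3
 5  0  1  2  2  2  2  2  2  3  3  3  3  3
 4  0  1  2  2  2  2  2  2  3  3  4  4  4
 4  0  1  2  2  2  2  2  2  3  3  4  4  4
 6  0  1  2  3  3  3  3  3  3  3  4  4  4
 6  0  1  2  3  3  3  4  4  4  4  4  4  4
 6  0  1  2  3  3  3  4  4  4  4  4  4  4
 3  0  1  2  3  3  3  4  4  4  4  4  5  5
dp[10][12] = 5. One LCS (by backtracking along matches): 3, 2, 5, 4, 3.

5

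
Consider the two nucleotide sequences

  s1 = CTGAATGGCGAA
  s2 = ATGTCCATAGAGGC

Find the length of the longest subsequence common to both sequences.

Pick C [1,6], T [2,8], G [3,10], A [5,11], G [7,12], G [8,13], C [9,14]; all 7 bases appear in both, in order. The LCS DP gives dp[12][14] = 7, so this is optimal.

7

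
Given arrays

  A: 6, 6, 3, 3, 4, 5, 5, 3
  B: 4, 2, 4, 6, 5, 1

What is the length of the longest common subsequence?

Let dp[i][j] be the LCS length of the first i values of A and the first j values of B. dp[i][j] = dp[i-1][j-1]+1 when the i-th and j-th values match, else max(dp[i-1][j], dp[i][j-1]).
    ·  4  2  4  6  5  1
 ·  0  0  0  0  0  0  0
 6  0  0  0  0  1  1  1
 6  0  0  0  0  1  1  1
 3  0  0  0  0  1  1  1
 3  0  0  0  0  1  1  1
 4  0  1  1  1  1  1  1
 5  0  1  1  1  1  2  2
 5  0  1  1  1  1  2  2
 3  0  1  1  1  1  2  2
dp[8][6] = 2. One LCS (by backtracking along matches): 6, 5.

2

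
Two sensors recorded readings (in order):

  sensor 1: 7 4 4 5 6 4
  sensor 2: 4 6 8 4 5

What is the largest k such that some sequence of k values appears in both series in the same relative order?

Let dp[i][j] be the LCS length of the first i values of sensor 1 and the first j values of sensor 2. dp[i][j] = dp[i-1][j-1]+1 when the i-th and j-th values match, else max(dp[i-1][j], dp[i][j-1]).
    ·  4  6  8  4  5
 ·  0  0  0  0  0  0
 7  0  0  0  0  0  0
 4  0  1  1  1  1  1
 4  0  1  1  1  2  2
 5  0  1  1  1  2  3
 6  0  1  2  2  2  3
 4  0  1  2  2  3  3
dp[6][5] = 3. One LCS (by backtracking along matches): 4, 4, 5.

3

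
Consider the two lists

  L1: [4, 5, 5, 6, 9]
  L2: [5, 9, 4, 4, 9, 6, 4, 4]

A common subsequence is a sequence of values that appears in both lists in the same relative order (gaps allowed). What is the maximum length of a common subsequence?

2

Taking 4 (L1 #1, L2 #4); then 6 (L1 #4, L2 #6) gives a common subsequence of length 2. The LCS DP gives dp[5][8] = 2, so this is optimal.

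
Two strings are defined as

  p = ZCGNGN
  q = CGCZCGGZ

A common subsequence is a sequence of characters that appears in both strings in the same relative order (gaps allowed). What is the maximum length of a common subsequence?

Pick Z (p #1, q #4), C (p #2, q #5), G (p #3, q #6), G (p #5, q #7); all 4 characters appear in both, in order. Since dp[6][8] = 4, nothing longer is possible.

4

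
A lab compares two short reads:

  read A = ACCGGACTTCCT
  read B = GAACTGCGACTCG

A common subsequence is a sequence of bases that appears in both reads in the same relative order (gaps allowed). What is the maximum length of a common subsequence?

Taking A (read A #1, read B #3), then C (read A #2, read B #4), then C (read A #3, read B #7), then G (read A #5, read B #8), then A (read A #6, read B #9), then C (read A #7, read B #10), then T (read A #9, read B #11), then C (read A #10, read B #12) gives a common subsequence of length 8. dp[12][13] = 8 confirms this is the maximum.

8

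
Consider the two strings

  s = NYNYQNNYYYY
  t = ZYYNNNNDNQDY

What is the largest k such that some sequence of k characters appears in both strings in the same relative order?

5

Pick N (s #1, t #5) → N (s #3, t #6) → N (s #6, t #7) → N (s #7, t #9) → Y (s #11, t #12); all 5 characters appear in both, in order. dp[11][12] = 5 confirms this is the maximum.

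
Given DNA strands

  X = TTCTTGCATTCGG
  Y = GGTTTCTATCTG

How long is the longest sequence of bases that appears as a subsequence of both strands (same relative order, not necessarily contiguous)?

Taking T at X[1]=Y[4] → T at X[2]=Y[5] → C at X[3]=Y[6] → T at X[4]=Y[7] → T at X[5]=Y[9] → C at X[7]=Y[10] → T at X[10]=Y[11] → G at X[13]=Y[12] gives a common subsequence of length 8. dp[13][12] = 8 confirms this is the maximum.

8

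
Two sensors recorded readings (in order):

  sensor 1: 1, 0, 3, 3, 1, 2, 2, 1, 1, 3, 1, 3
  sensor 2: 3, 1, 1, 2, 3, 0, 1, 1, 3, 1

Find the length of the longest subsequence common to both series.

7

Let dp[i][j] be the LCS length of the first i values of sensor 1 and the first j values of sensor 2. dp[i][j] = dp[i-1][j-1]+1 when the i-th and j-th values match, else max(dp[i-1][j], dp[i][j-1]).
    ·  3  1  1  2  3  0  1  1  3  1
 ·  0  0  0  0  0  0  0  0  0  0  0
 1  0  0  1  1  1  1  1  1  1  1  1
 0  0  0  1  1  1  1  2  2  2  2  2
 3  0  1  1  1  1  2  2  2  2  3  3
 3  0  1  1  1  1  2  2  2  2  3  3
 1  0  1  2  2  2  2  2  3  3  3  4
 2  0  1  2  2  3  3  3  3  3  3  4
 2  0  1  2  2  3  3  3  3  3  3  4
 1  0  1  2  3  3  3  3  4  4  4  4
 1  0  1  2  3  3  3  3  4  5  5  5
 3  0  1  2  3  3  4  4  4  5  6  6
 1  0  1  2  3  3  4  4  5  5  6  7
 3  0  1  2  3  3  4  4  5  5  6  7
dp[12][10] = 7. One LCS (by backtracking along matches): 1, 1, 2, 1, 1, 3, 1.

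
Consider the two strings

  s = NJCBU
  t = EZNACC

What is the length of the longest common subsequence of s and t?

One common subsequence of length 2: N at s[1]=t[3]; then C at s[3]=t[6], and the DP table's final entry dp[5][6] is also 2, so no common subsequence is longer.

2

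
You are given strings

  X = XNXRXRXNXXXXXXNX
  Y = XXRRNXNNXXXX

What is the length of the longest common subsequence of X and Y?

One common subsequence of length 10: X at X[1]=Y[1], then X at X[3]=Y[2], then R at X[4]=Y[3], then R at X[6]=Y[4], then X at X[7]=Y[6], then N at X[8]=Y[8], then X at X[12]=Y[9], then X at X[13]=Y[10], then X at X[14]=Y[11], then X at X[16]=Y[12]. The LCS DP gives dp[16][12] = 10, so this is optimal.

10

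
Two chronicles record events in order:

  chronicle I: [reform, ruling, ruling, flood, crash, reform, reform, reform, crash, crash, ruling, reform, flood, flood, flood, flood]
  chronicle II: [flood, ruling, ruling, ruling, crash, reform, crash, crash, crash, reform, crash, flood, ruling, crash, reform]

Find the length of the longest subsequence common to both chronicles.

Pick ruling at chronicle I[2]=chronicle II[3], ruling at chronicle I[3]=chronicle II[4], crash at chronicle I[5]=chronicle II[5], reform at chronicle I[6]=chronicle II[6], reform at chronicle I[8]=chronicle II[10], crash at chronicle I[9]=chronicle II[11], crash at chronicle I[10]=chronicle II[14], reform at chronicle I[12]=chronicle II[15]; all 8 events appear in both, in order. The LCS DP gives dp[16][15] = 8, so this is optimal.

8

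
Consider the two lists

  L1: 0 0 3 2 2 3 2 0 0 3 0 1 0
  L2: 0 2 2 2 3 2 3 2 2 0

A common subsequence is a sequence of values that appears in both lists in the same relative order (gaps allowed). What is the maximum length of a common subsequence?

7

Let dp[i][j] be the LCS length of the first i values of L1 and the first j values of L2. dp[i][j] = dp[i-1][j-1]+1 when the i-th and j-th values match, else max(dp[i-1][j], dp[i][j-1]).
    ·  0  2  2  2  3  2  3  2  2  0
 ·  0  0  0  0  0  0  0  0  0  0  0
 0  0  1  1  1  1  1  1  1  1  1  1
 0  0  1  1  1  1  1  1  1  1  1  2
 3  0  1  1  1  1  2  2  2  2  2  2
 2  0  1  2  2  2  2  3  3  3  3  3
 2  0  1  2  3  3  3  3  3  4  4  4
 3  0  1  2  3  3  4  4  4  4  4  4
 2  0  1  2  3  4  4  5  5  5  5  5
 0  0  1  2  3  4  4  5  5  5  5  6
 0  0  1  2  3  4  4  5  5  5  5  6
 3  0  1  2  3  4  5  5  6  6  6  6
 0  0  1  2  3  4  5  5  6  6  6  7
 1  0  1  2  3  4  5  5  6  6  6  7
 0  0  1  2  3  4  5  5  6  6  6  7
dp[13][10] = 7. One LCS (by backtracking along matches): 0, 2, 2, 3, 2, 3, 0.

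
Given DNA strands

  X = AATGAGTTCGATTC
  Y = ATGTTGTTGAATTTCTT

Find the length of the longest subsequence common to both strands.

One common subsequence of length 11: A [2,1], T [3,2], G [4,3], G [6,6], T [7,7], T [8,8], G [10,9], A [11,11], T [12,13], T [13,14], C [14,15], and the DP table's final entry dp[14][17] is also 11, so no common subsequence is longer.

11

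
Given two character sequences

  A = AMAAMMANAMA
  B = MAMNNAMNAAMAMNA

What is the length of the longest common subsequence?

One common subsequence of length 8: A [1,6], then M [2,7], then A [3,9], then A [4,10], then M [5,11], then M [6,13], then N [8,14], then A [11,15]. The LCS DP gives dp[11][15] = 8, so this is optimal.

8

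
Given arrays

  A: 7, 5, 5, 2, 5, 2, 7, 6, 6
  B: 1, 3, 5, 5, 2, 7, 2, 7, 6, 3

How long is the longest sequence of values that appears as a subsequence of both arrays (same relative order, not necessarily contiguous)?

Let dp[i][j] be the LCS length of the first i values of A and the first j values of B. dp[i][j] = dp[i-1][j-1]+1 when the i-th and j-th values match, else max(dp[i-1][j], dp[i][j-1]).
    ·  1  3  5  5  2  7  2  7  6  3
 ·  0  0  0  0  0  0  0  0  0  0  0
 7  0  0  0  0  0  0  1  1  1  1  1
 5  0  0  0  1  1  1  1  1  1  1  1
 5  0  0  0  1  2  2  2  2  2  2  2
 2  0  0  0  1  2  3  3  3  3  3  3
 5  0  0  0  1  2  3  3  3  3  3  3
 2  0  0  0  1  2  3  3  4  4  4  4
 7  0  0  0  1  2  3  4  4  5  5  5
 6  0  0  0  1  2  3  4  4  5  6  6
 6  0  0  0  1  2  3  4  4  5  6  6
dp[9][10] = 6. One LCS (by backtracking along matches): 5, 5, 2, 2, 7, 6.

6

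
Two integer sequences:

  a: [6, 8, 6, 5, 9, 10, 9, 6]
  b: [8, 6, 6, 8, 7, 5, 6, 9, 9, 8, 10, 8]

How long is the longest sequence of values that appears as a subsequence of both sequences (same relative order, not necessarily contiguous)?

5

Pick 6 at a[1]=b[3], then 8 at a[2]=b[4], then 6 at a[3]=b[7], then 9 at a[5]=b[9], then 10 at a[6]=b[11]; all 5 values appear in both, in order. The LCS DP gives dp[8][12] = 5, so this is optimal.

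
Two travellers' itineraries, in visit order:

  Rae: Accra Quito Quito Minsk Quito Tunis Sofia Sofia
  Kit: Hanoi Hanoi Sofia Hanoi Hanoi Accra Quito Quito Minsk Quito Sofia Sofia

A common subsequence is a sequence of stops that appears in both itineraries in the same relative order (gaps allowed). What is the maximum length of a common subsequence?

7

Match Accra (Rae #1, Kit #6), then Quito (Rae #2, Kit #7), then Quito (Rae #3, Kit #8), then Minsk (Rae #4, Kit #9), then Quito (Rae #5, Kit #10), then Sofia (Rae #7, Kit #11), then Sofia (Rae #8, Kit #12) — 7 stops in the same relative order in both, and the DP table's final entry dp[8][12] is also 7, so no common subsequence is longer.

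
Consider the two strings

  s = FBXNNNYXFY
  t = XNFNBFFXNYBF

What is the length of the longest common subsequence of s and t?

Let dp[i][j] be the LCS length of the first i characters of s and the first j characters of t. dp[i][j] = dp[i-1][j-1]+1 when the i-th and j-th characters match, else max(dp[i-1][j], dp[i][j-1]).
    ·  X  N  F  N  B  F  F  X  N  Y  B  F
 ·  0  0  0  0  0  0  0  0  0  0  0  0  0
 F  0  0  0  1  1  1  1  1  1  1  1  1  1
 B  0  0  0  1  1  2  2  2  2  2  2  2  2
 X  0  1  1  1  1  2  2  2  3  3  3  3  3
 N  0  1  2  2  2  2  2  2  3  4  4  4  4
 N  0  1  2  2  3  3  3  3  3  4  4  4  4
 N  0  1  2  2  3  3  3  3  3  4  4  4  4
 Y  0  1  2  2  3  3  3  3  3  4  5  5  5
 X  0  1  2  2  3  3  3  3  4  4  5  5  5
 F  0  1  2  3  3  3  4  4  4  4  5  5  6
 Y  0  1  2  3  3  3  4  4  4  4  5  5  6
dp[10][12] = 6. One LCS (by backtracking along matches): FBXNYF.

6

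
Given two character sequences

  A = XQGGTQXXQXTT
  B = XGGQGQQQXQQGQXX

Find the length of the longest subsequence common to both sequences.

Taking X at A[1]=B[1], Q at A[2]=B[4], G at A[3]=B[5], G at A[4]=B[12], Q at A[6]=B[13], X at A[8]=B[14], X at A[10]=B[15] gives a common subsequence of length 7, and the DP table's final entry dp[12][15] is also 7, so no common subsequence is longer.

7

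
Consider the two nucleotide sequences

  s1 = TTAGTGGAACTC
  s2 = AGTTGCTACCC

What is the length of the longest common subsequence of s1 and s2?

One common subsequence of length 7: T (s1 #1, s2 #3), then T (s1 #2, s2 #4), then G (s1 #4, s2 #5), then T (s1 #5, s2 #7), then A (s1 #8, s2 #8), then C (s1 #10, s2 #10), then C (s1 #12, s2 #11), and the DP table's final entry dp[12][11] is also 7, so no common subsequence is longer.

7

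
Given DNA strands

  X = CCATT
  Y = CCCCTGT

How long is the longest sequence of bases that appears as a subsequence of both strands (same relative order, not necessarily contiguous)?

4

Let dp[i][j] be the LCS length of the first i bases of X and the first j bases of Y. dp[i][j] = dp[i-1][j-1]+1 when the i-th and j-th bases match, else max(dp[i-1][j], dp[i][j-1]).
    ·  C  C  C  C  T  G  T
 ·  0  0  0  0  0  0  0  0
 C  0  1  1  1  1  1  1  1
 C  0  1  2  2  2  2  2  2
 A  0  1  2  2  2  2  2  2
 T  0  1  2  2  2  3  3  3
 T  0  1  2  2  2  3  3  4
dp[5][7] = 4. One LCS (by backtracking along matches): CCTT.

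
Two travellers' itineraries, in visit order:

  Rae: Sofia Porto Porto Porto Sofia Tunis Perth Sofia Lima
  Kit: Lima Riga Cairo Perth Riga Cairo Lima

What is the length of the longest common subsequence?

Taking Perth (Rae #7, Kit #4); then Lima (Rae #9, Kit #7) gives a common subsequence of length 2. The LCS DP gives dp[9][7] = 2, so this is optimal.

2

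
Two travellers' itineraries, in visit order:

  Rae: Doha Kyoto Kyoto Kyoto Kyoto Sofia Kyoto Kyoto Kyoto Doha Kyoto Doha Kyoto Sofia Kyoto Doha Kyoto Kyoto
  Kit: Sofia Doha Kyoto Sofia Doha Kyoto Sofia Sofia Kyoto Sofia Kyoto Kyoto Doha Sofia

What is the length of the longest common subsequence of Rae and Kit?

9

Pick Doha at Rae[1]=Kit[2], Kyoto at Rae[2]=Kit[3], Kyoto at Rae[3]=Kit[6], Kyoto at Rae[5]=Kit[9], Sofia at Rae[6]=Kit[10], Kyoto at Rae[9]=Kit[11], Kyoto at Rae[11]=Kit[12], Doha at Rae[12]=Kit[13], Sofia at Rae[14]=Kit[14]; all 9 stops appear in both, in order. dp[18][14] = 9 confirms this is the maximum.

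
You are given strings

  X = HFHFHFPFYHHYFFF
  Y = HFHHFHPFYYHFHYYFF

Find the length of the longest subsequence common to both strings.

13

Match H (X #1, Y #1), F (X #2, Y #2), H (X #3, Y #4), F (X #4, Y #5), H (X #5, Y #6), P (X #7, Y #7), F (X #8, Y #8), Y (X #9, Y #10), H (X #10, Y #11), H (X #11, Y #13), Y (X #12, Y #15), F (X #14, Y #16), F (X #15, Y #17) — 13 characters in the same relative order in both, and the DP table's final entry dp[15][17] is also 13, so no common subsequence is longer.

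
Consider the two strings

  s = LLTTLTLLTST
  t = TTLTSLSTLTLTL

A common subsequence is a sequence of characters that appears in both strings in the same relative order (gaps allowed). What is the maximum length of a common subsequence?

Taking T (s #3, t #1), then T (s #4, t #2), then L (s #5, t #3), then T (s #6, t #4), then L (s #7, t #6), then L (s #8, t #9), then T (s #9, t #10), then T (s #11, t #12) gives a common subsequence of length 8. dp[11][13] = 8 confirms this is the maximum.

8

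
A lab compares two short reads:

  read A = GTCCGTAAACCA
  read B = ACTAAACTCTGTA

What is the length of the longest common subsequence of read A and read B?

Taking C (read A #4, read B #2) → T (read A #6, read B #3) → A (read A #7, read B #4) → A (read A #8, read B #5) → A (read A #9, read B #6) → C (read A #10, read B #7) → C (read A #11, read B #9) → A (read A #12, read B #13) gives a common subsequence of length 8. The LCS DP gives dp[12][13] = 8, so this is optimal.

8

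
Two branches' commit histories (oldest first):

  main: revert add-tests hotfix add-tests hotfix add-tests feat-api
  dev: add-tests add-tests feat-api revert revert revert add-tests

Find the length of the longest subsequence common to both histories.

Pick add-tests at main[2]=dev[1], add-tests at main[4]=dev[2], add-tests at main[6]=dev[7]; all 3 commits appear in both, in order. Since dp[7][7] = 3, nothing longer is possible.

3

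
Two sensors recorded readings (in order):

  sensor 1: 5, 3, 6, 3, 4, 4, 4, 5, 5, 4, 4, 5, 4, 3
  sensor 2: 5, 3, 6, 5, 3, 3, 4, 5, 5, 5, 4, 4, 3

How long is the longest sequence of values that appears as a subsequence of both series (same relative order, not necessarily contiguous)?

One common subsequence of length 10: 5 at sensor 1[1]=sensor 2[1]; then 3 at sensor 1[2]=sensor 2[2]; then 6 at sensor 1[3]=sensor 2[3]; then 3 at sensor 1[4]=sensor 2[6]; then 4 at sensor 1[5]=sensor 2[7]; then 5 at sensor 1[8]=sensor 2[9]; then 5 at sensor 1[9]=sensor 2[10]; then 4 at sensor 1[11]=sensor 2[11]; then 4 at sensor 1[13]=sensor 2[12]; then 3 at sensor 1[14]=sensor 2[13]. The LCS DP gives dp[14][13] = 10, so this is optimal.

10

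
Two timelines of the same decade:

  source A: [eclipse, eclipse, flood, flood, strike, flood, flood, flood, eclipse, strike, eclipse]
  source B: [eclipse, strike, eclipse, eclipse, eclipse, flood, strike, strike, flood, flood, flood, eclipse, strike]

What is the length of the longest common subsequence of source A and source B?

9

Pick eclipse at source A[1]=source B[4] → eclipse at source A[2]=source B[5] → flood at source A[3]=source B[6] → strike at source A[5]=source B[8] → flood at source A[6]=source B[9] → flood at source A[7]=source B[10] → flood at source A[8]=source B[11] → eclipse at source A[9]=source B[12] → strike at source A[10]=source B[13]; all 9 events appear in both, in order, and the DP table's final entry dp[11][13] is also 9, so no common subsequence is longer.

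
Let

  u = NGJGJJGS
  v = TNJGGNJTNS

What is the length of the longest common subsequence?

Pick N at u[1]=v[2] → G at u[2]=v[4] → G at u[4]=v[5] → J at u[5]=v[7] → S at u[8]=v[10]; all 5 characters appear in both, in order. Since dp[8][10] = 5, nothing longer is possible.

5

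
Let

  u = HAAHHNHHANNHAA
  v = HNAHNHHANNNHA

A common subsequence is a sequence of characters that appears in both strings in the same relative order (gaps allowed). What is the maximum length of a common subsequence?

11

One common subsequence of length 11: H at u[1]=v[1] → A at u[3]=v[3] → H at u[5]=v[4] → N at u[6]=v[5] → H at u[7]=v[6] → H at u[8]=v[7] → A at u[9]=v[8] → N at u[10]=v[10] → N at u[11]=v[11] → H at u[12]=v[12] → A at u[14]=v[13]. The LCS DP gives dp[14][13] = 11, so this is optimal.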